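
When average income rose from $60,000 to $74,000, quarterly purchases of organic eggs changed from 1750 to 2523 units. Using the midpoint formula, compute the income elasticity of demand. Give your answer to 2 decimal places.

ΔQ = 773, ΔI = 14000. Midpoints: Ī = 67,000, Q̄ = 2136.5.
ε_I = (ΔQ/ΔI)(Ī/Q̄) = (773/14000)(67000/2136.5).

1.73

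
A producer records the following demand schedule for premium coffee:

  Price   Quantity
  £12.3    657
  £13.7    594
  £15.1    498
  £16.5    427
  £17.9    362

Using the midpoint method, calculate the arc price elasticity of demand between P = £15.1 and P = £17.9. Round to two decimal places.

-1.86

At P = 15.1, Q = 498; at P = 17.9, Q = 362.
ΔQ = -136, ΔP = 2.8. Midpoints: P̄ = 16.50, Q̄ = 430.0.
ε = (ΔQ/ΔP)(P̄/Q̄) = (-136/2.8)(16.50/430.0).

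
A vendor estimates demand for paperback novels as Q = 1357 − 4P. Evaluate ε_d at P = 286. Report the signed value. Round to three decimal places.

At P = 286, Q = 213.
dQ/dP = −4.
ε = (dQ/dP)(P/Q) = (-4)(286/213).
|ε| > 1, so demand is elastic at this price.

-5.371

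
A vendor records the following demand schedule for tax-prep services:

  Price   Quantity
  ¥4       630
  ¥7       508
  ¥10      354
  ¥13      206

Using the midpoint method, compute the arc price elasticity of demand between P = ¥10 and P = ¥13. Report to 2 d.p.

At P = 10, Q = 354; at P = 13, Q = 206.
ΔQ = -148, ΔP = 3. Midpoints: P̄ = 11.50, Q̄ = 280.0.
ε = (ΔQ/ΔP)(P̄/Q̄) = (-148/3)(11.50/280.0).

-2.03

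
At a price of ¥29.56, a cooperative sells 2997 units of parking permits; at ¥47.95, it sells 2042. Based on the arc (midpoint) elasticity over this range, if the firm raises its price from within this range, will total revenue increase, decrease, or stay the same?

increase

Arc ε = (-955/18.39)(38.76/2519.5) ≈ -0.799.
|ε| = 0.80 < 1, so demand is inelastic. A price rise therefore raises total revenue.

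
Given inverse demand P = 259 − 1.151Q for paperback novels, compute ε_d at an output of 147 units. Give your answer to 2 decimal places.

At Q = 147, P = 259 − 1.151(147) = 89.80.
dP/dQ = −1.151, so dQ/dP = 1/(−1.151) = -0.869.
ε = (dQ/dP)(P/Q) = (-0.869)(89.80/147).

-0.53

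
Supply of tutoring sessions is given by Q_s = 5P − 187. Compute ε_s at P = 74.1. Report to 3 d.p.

At P = 74.1, Q_s = 183.50.
dQ_s/dP = 5.
ε_s = (dQ_s/dP)(P/Q_s) = (5)(74.1/183.50).

2.019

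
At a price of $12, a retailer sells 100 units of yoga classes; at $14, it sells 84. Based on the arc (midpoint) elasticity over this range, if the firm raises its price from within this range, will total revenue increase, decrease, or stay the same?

Arc ε = (-16/2)(13.00/92.0) ≈ -1.130.
|ε| = 1.13 > 1, so demand is elastic. A price rise therefore reduces total revenue.

decrease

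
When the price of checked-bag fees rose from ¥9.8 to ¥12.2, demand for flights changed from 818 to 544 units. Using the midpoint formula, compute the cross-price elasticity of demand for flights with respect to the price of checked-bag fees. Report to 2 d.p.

ΔQ_x = 544 − 818 = -274; ΔP_y = 12.2 − 9.8 = 2.4.
Midpoints: P̄_y = 11.00, Q̄_x = 681.0.
ε_xy = (ΔQ_x/ΔP_y)(P̄_y/Q̄_x) = (-274/2.4)(11.00/681.0).

-1.84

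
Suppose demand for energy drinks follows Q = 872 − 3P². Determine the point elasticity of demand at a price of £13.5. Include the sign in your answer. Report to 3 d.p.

At P = 13.5, Q = 325.250.
dQ/dP = −6P = -81.
ε = (dQ/dP)(P/Q) = (-81)(13.5/325.250).
|ε| > 1, so demand is elastic at this price.

-3.362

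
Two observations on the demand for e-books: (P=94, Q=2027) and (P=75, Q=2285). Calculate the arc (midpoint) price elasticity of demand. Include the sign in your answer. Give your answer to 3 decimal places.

-0.532

ΔQ = 2285 − 2027 = 258; ΔP = 75 − 94 = -19.
Midpoints: P̄ = 84.50, Q̄ = 2156.0.
ε = (ΔQ/ΔP)(P̄/Q̄) = (258/-19)(84.50/2156.0).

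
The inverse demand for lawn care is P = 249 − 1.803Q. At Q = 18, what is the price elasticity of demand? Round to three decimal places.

At Q = 18, P = 249 − 1.803(18) = 216.55.
dP/dQ = −1.803, so dQ/dP = 1/(−1.803) = -0.555.
ε = (dQ/dP)(P/Q) = (-0.555)(216.55/18).

-6.672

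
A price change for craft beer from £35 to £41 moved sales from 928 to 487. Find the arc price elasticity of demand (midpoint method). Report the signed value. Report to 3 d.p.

-3.948

ΔQ = 487 − 928 = -441; ΔP = 41 − 35 = 6.
Midpoints: P̄ = 38.00, Q̄ = 707.5.
ε = (ΔQ/ΔP)(P̄/Q̄) = (-441/6)(38.00/707.5).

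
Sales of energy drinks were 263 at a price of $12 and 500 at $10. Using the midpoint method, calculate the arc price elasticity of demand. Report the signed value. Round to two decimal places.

ΔQ = 500 − 263 = 237; ΔP = 10 − 12 = -2.
Midpoints: P̄ = 11.00, Q̄ = 381.5.
ε = (ΔQ/ΔP)(P̄/Q̄) = (237/-2)(11.00/381.5).

-3.42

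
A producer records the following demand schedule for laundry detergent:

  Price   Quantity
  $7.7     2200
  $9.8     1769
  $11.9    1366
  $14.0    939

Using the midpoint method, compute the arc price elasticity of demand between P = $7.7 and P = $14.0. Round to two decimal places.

At P = 7.7, Q = 2200; at P = 14.0, Q = 939.
ΔQ = -1261, ΔP = 6.3. Midpoints: P̄ = 10.85, Q̄ = 1569.5.
ε = (ΔQ/ΔP)(P̄/Q̄) = (-1261/6.3)(10.85/1569.5).

-1.38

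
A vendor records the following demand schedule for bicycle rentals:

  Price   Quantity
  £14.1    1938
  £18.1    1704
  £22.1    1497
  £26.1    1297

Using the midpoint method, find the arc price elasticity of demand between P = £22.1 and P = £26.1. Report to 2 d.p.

At P = 22.1, Q = 1497; at P = 26.1, Q = 1297.
ΔQ = -200, ΔP = 4.0. Midpoints: P̄ = 24.10, Q̄ = 1397.0.
ε = (ΔQ/ΔP)(P̄/Q̄) = (-200/4.0)(24.10/1397.0).

-0.86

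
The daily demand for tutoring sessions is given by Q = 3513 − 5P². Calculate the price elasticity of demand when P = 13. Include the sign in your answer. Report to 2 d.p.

At P = 13, Q = 2668.
dQ/dP = −10P = -130.
ε = (dQ/dP)(P/Q) = (-130)(13/2668).

-0.63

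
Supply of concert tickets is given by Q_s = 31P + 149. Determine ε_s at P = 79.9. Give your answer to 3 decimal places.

At P = 79.9, Q_s = 2625.90.
dQ_s/dP = 31.
ε_s = (dQ_s/dP)(P/Q_s) = (31)(79.9/2625.90).

0.943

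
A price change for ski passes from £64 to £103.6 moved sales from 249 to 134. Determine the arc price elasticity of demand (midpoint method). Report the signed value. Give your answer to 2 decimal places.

ΔQ = 134 − 249 = -115; ΔP = 103.6 − 64 = 39.6.
Midpoints: P̄ = 83.80, Q̄ = 191.5.
ε = (ΔQ/ΔP)(P̄/Q̄) = (-115/39.6)(83.80/191.5).

-1.27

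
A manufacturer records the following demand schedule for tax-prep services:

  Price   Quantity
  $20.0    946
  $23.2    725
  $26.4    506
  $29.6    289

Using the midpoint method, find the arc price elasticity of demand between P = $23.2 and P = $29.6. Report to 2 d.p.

At P = 23.2, Q = 725; at P = 29.6, Q = 289.
ΔQ = -436, ΔP = 6.4. Midpoints: P̄ = 26.40, Q̄ = 507.0.
ε = (ΔQ/ΔP)(P̄/Q̄) = (-436/6.4)(26.40/507.0).

-3.55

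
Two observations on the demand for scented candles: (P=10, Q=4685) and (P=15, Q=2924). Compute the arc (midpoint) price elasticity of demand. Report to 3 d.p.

ΔQ = 2924 − 4685 = -1761; ΔP = 15 − 10 = 5.
Midpoints: P̄ = 12.50, Q̄ = 3804.5.
ε = (ΔQ/ΔP)(P̄/Q̄) = (-1761/5)(12.50/3804.5).

-1.157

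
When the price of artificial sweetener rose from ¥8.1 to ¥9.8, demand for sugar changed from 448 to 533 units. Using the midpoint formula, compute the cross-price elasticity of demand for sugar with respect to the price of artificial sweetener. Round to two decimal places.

ΔQ_x = 533 − 448 = 85; ΔP_y = 9.8 − 8.1 = 1.7.
Midpoints: P̄_y = 8.95, Q̄_x = 490.5.
ε_xy = (ΔQ_x/ΔP_y)(P̄_y/Q̄_x) = (85/1.7)(8.95/490.5).

0.91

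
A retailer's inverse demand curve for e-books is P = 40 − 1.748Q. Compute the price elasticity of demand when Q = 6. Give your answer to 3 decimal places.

-2.814

At Q = 6, P = 40 − 1.748(6) = 29.51.
dP/dQ = −1.748, so dQ/dP = 1/(−1.748) = -0.572.
ε = (dQ/dP)(P/Q) = (-0.572)(29.51/6).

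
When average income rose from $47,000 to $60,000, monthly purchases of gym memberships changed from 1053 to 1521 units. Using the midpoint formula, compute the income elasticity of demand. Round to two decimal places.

ΔQ = 468, ΔI = 13000. Midpoints: Ī = 53,500, Q̄ = 1287.0.
ε_I = (ΔQ/ΔI)(Ī/Q̄) = (468/13000)(53500/1287.0).

1.50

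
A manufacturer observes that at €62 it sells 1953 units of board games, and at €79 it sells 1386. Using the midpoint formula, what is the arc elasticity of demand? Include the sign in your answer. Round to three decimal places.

ΔQ = 1386 − 1953 = -567; ΔP = 79 − 62 = 17.
Midpoints: P̄ = 70.50, Q̄ = 1669.5.
ε = (ΔQ/ΔP)(P̄/Q̄) = (-567/17)(70.50/1669.5).

-1.408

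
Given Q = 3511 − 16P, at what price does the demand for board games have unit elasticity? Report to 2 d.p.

109.72

For linear demand Q = a − bP, ε = −bP/(a − bP). |ε| = 1 when bP = a − bP, i.e. P = a/(2b).
P = 3511/(2·16) = 3511/32 = 109.7188.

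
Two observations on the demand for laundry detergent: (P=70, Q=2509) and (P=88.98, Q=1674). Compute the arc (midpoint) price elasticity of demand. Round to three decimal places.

ΔQ = 1674 − 2509 = -835; ΔP = 88.98 − 70 = 18.98.
Midpoints: P̄ = 79.49, Q̄ = 2091.5.
ε = (ΔQ/ΔP)(P̄/Q̄) = (-835/18.98)(79.49/2091.5).

-1.672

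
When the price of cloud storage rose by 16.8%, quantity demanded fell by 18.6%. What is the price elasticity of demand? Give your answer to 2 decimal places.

-1.11

ε = %ΔQ / %ΔP = (-18.6)/(16.8) = -1.107.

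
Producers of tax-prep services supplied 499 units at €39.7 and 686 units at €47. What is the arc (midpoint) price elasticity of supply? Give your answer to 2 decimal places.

1.87

ΔQ = 686 − 499 = 187; ΔP = 47 − 39.7 = 7.3.
Midpoints: P̄ = 43.35, Q̄ = 592.5.
ε_s = (ΔQ/ΔP)(P̄/Q̄) = (187/7.3)(43.35/592.5).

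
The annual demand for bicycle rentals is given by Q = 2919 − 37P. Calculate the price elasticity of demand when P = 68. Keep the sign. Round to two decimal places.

At P = 68, Q = 403.
dQ/dP = −37.
ε = (dQ/dP)(P/Q) = (-37)(68/403).
|ε| > 1, so demand is elastic at this price.

-6.24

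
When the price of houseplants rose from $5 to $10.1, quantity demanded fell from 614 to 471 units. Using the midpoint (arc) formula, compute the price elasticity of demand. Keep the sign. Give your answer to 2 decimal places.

ΔQ = 471 − 614 = -143; ΔP = 10.1 − 5 = 5.1.
Midpoints: P̄ = 7.55, Q̄ = 542.5.
ε = (ΔQ/ΔP)(P̄/Q̄) = (-143/5.1)(7.55/542.5).

-0.39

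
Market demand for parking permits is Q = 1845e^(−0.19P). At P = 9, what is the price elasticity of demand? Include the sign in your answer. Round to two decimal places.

-1.71

At P = 9, Q = 333.697.
dQ/dP = −0.19·1845e^(−0.19P) = −0.19Q = -63.403.
ε = (dQ/dP)(P/Q) = (-63.403)(9/333.697).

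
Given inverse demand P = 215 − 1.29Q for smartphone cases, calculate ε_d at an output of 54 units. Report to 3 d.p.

At Q = 54, P = 215 − 1.29(54) = 145.34.
dP/dQ = −1.29, so dQ/dP = 1/(−1.29) = -0.775.
ε = (dQ/dP)(P/Q) = (-0.775)(145.34/54).

-2.086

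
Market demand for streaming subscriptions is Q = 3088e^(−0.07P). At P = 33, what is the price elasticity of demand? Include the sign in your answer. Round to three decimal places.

-2.310

At P = 33, Q = 306.519.
dQ/dP = −0.07·3088e^(−0.07P) = −0.07Q = -21.456.
ε = (dQ/dP)(P/Q) = (-21.456)(33/306.519).
|ε| > 1, so demand is elastic at this price.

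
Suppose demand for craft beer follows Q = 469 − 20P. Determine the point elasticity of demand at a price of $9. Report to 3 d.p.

-0.623

At P = 9, Q = 289.
dQ/dP = −20.
ε = (dQ/dP)(P/Q) = (-20)(9/289).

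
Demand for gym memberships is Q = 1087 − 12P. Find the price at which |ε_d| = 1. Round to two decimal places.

For linear demand Q = a − bP, ε = −bP/(a − bP). |ε| = 1 when bP = a − bP, i.e. P = a/(2b).
P = 1087/(2·12) = 1087/24 = 45.2917.

45.29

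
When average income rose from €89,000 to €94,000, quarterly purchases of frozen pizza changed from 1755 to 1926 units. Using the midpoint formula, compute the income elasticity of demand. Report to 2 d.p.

1.70

ΔQ = 171, ΔI = 5000. Midpoints: Ī = 91,500, Q̄ = 1840.5.
ε_I = (ΔQ/ΔI)(Ī/Q̄) = (171/5000)(91500/1840.5).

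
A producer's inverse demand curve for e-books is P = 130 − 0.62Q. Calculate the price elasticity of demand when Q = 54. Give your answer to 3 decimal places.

-2.883

At Q = 54, P = 130 − 0.62(54) = 96.52.
dP/dQ = −0.62, so dQ/dP = 1/(−0.62) = -1.613.
ε = (dQ/dP)(P/Q) = (-1.613)(96.52/54).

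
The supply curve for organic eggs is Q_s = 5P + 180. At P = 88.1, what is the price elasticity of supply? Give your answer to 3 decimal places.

At P = 88.1, Q_s = 620.50.
dQ_s/dP = 5.
ε_s = (dQ_s/dP)(P/Q_s) = (5)(88.1/620.50).

0.710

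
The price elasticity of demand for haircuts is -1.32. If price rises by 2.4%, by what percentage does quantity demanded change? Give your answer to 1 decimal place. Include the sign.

%ΔQ ≈ ε × %ΔP = (-1.32)(2.4%) = -3.17%.

-3.2%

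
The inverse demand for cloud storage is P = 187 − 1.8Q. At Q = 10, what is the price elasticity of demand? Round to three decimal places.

-9.389

At Q = 10, P = 187 − 1.8(10) = 169.00.
dP/dQ = −1.8, so dQ/dP = 1/(−1.8) = -0.556.
ε = (dQ/dP)(P/Q) = (-0.556)(169.00/10).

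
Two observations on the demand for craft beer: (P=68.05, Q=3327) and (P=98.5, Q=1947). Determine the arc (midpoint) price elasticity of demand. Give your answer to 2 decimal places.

ΔQ = 1947 − 3327 = -1380; ΔP = 98.5 − 68.05 = 30.45.
Midpoints: P̄ = 83.28, Q̄ = 2637.0.
ε = (ΔQ/ΔP)(P̄/Q̄) = (-1380/30.45)(83.28/2637.0).

-1.43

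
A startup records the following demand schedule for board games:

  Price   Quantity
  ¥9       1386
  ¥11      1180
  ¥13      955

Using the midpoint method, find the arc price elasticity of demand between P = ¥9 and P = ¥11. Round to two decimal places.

At P = 9, Q = 1386; at P = 11, Q = 1180.
ΔQ = -206, ΔP = 2. Midpoints: P̄ = 10.00, Q̄ = 1283.0.
ε = (ΔQ/ΔP)(P̄/Q̄) = (-206/2)(10.00/1283.0).

-0.80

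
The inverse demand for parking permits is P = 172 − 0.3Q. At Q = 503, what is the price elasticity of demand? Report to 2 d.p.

At Q = 503, P = 172 − 0.3(503) = 21.10.
dP/dQ = −0.3, so dQ/dP = 1/(−0.3) = -3.333.
ε = (dQ/dP)(P/Q) = (-3.333)(21.10/503).

-0.14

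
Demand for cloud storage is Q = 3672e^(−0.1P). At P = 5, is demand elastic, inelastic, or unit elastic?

Q = 2227.181, dQ/dP = -222.718.
ε = (dQ/dP)(P/Q) ≈ -0.500.
|ε| = 0.50 < 1.

inelastic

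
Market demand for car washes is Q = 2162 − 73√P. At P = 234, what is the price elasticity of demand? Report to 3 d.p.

At P = 234, Q = 1045.315.
dQ/dP = −73/(2√P) = -2.386.
ε = (dQ/dP)(P/Q) = (-2.386)(234/1045.315).

-0.534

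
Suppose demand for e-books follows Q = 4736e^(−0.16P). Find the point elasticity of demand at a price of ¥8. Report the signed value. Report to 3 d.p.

At P = 8, Q = 1316.785.
dQ/dP = −0.16·4736e^(−0.16P) = −0.16Q = -210.686.
ε = (dQ/dP)(P/Q) = (-210.686)(8/1316.785).

-1.280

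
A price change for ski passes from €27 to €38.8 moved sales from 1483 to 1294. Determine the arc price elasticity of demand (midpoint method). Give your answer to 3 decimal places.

-0.380

ΔQ = 1294 − 1483 = -189; ΔP = 38.8 − 27 = 11.8.
Midpoints: P̄ = 32.90, Q̄ = 1388.5.
ε = (ΔQ/ΔP)(P̄/Q̄) = (-189/11.8)(32.90/1388.5).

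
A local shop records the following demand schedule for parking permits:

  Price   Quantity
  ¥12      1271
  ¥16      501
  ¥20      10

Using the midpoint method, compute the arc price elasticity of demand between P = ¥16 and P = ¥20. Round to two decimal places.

-8.65

At P = 16, Q = 501; at P = 20, Q = 10.
ΔQ = -491, ΔP = 4. Midpoints: P̄ = 18.00, Q̄ = 255.5.
ε = (ΔQ/ΔP)(P̄/Q̄) = (-491/4)(18.00/255.5).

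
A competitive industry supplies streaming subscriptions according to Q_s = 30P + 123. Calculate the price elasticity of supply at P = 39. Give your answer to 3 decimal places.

0.905

At P = 39, Q_s = 1293.
dQ_s/dP = 30.
ε_s = (dQ_s/dP)(P/Q_s) = (30)(39/1293).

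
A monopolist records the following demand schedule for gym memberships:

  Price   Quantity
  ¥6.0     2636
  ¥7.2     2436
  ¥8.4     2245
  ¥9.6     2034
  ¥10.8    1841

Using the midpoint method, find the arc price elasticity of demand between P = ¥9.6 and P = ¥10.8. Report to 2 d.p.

At P = 9.6, Q = 2034; at P = 10.8, Q = 1841.
ΔQ = -193, ΔP = 1.2. Midpoints: P̄ = 10.20, Q̄ = 1937.5.
ε = (ΔQ/ΔP)(P̄/Q̄) = (-193/1.2)(10.20/1937.5).

-0.85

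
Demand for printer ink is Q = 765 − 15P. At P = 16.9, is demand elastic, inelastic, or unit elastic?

inelastic

Q = 511.500, dQ/dP = -15.
ε = (dQ/dP)(P/Q) ≈ -0.496.
|ε| = 0.50 < 1.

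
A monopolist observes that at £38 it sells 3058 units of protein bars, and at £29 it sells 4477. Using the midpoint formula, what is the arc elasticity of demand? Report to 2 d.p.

-1.40

ΔQ = 4477 − 3058 = 1419; ΔP = 29 − 38 = -9.
Midpoints: P̄ = 33.50, Q̄ = 3767.5.
ε = (ΔQ/ΔP)(P̄/Q̄) = (1419/-9)(33.50/3767.5).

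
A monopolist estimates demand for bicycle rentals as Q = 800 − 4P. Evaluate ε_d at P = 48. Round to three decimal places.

-0.316

At P = 48, Q = 608.
dQ/dP = −4.
ε = (dQ/dP)(P/Q) = (-4)(48/608).
|ε| < 1, so demand is inelastic at this price.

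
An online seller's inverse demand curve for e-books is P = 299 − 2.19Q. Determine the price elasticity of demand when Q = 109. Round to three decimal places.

-0.253

At Q = 109, P = 299 − 2.19(109) = 60.29.
dP/dQ = −2.19, so dQ/dP = 1/(−2.19) = -0.457.
ε = (dQ/dP)(P/Q) = (-0.457)(60.29/109).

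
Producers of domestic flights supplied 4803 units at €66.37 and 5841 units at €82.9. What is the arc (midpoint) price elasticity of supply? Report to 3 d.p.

ΔQ = 5841 − 4803 = 1038; ΔP = 82.9 − 66.37 = 16.53.
Midpoints: P̄ = 74.64, Q̄ = 5322.0.
ε_s = (ΔQ/ΔP)(P̄/Q̄) = (1038/16.53)(74.64/5322.0).

0.881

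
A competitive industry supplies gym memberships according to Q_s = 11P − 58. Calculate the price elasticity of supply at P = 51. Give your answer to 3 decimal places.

1.115

At P = 51, Q_s = 503.
dQ_s/dP = 11.
ε_s = (dQ_s/dP)(P/Q_s) = (11)(51/503).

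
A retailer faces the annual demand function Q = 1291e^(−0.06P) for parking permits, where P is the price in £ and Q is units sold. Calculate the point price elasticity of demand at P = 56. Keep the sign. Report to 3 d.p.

At P = 56, Q = 44.843.
dQ/dP = −0.06·1291e^(−0.06P) = −0.06Q = -2.691.
ε = (dQ/dP)(P/Q) = (-2.691)(56/44.843).
|ε| > 1, so demand is elastic at this price.

-3.360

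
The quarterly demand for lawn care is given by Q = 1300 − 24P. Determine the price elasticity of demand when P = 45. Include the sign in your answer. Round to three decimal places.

At P = 45, Q = 220.
dQ/dP = −24.
ε = (dQ/dP)(P/Q) = (-24)(45/220).
|ε| > 1, so demand is elastic at this price.

-4.909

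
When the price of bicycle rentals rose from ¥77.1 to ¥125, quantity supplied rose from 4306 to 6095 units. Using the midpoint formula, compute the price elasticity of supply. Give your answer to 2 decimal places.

ΔQ = 6095 − 4306 = 1789; ΔP = 125 − 77.1 = 47.9.
Midpoints: P̄ = 101.05, Q̄ = 5200.5.
ε_s = (ΔQ/ΔP)(P̄/Q̄) = (1789/47.9)(101.05/5200.5).

0.73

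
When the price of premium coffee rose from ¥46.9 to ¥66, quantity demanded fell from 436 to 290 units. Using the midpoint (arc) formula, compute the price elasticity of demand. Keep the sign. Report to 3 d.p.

-1.189

ΔQ = 290 − 436 = -146; ΔP = 66 − 46.9 = 19.1.
Midpoints: P̄ = 56.45, Q̄ = 363.0.
ε = (ΔQ/ΔP)(P̄/Q̄) = (-146/19.1)(56.45/363.0).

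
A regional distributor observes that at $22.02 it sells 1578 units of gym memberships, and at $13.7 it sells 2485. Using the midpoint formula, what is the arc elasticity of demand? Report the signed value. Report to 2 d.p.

-0.96

ΔQ = 2485 − 1578 = 907; ΔP = 13.7 − 22.02 = -8.32.
Midpoints: P̄ = 17.86, Q̄ = 2031.5.
ε = (ΔQ/ΔP)(P̄/Q̄) = (907/-8.32)(17.86/2031.5).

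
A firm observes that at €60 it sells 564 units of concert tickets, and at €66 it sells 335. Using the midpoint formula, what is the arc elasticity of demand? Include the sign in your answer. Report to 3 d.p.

ΔQ = 335 − 564 = -229; ΔP = 66 − 60 = 6.
Midpoints: P̄ = 63.00, Q̄ = 449.5.
ε = (ΔQ/ΔP)(P̄/Q̄) = (-229/6)(63.00/449.5).

-5.349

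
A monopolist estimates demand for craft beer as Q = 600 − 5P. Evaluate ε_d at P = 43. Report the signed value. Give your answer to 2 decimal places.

-0.56

At P = 43, Q = 385.
dQ/dP = −5.
ε = (dQ/dP)(P/Q) = (-5)(43/385).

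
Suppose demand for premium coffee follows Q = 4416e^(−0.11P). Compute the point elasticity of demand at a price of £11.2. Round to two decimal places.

At P = 11.2, Q = 1288.185.
dQ/dP = −0.11·4416e^(−0.11P) = −0.11Q = -141.700.
ε = (dQ/dP)(P/Q) = (-141.700)(11.2/1288.185).

-1.23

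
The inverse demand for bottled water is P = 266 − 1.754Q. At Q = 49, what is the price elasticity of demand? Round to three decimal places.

At Q = 49, P = 266 − 1.754(49) = 180.05.
dP/dQ = −1.754, so dQ/dP = 1/(−1.754) = -0.570.
ε = (dQ/dP)(P/Q) = (-0.570)(180.05/49).

-2.095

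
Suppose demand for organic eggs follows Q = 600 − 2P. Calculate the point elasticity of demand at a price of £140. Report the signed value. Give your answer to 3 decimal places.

At P = 140, Q = 320.
dQ/dP = −2.
ε = (dQ/dP)(P/Q) = (-2)(140/320).

-0.875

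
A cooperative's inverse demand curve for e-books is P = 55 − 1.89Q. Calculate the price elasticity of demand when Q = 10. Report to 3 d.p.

-1.910

At Q = 10, P = 55 − 1.89(10) = 36.10.
dP/dQ = −1.89, so dQ/dP = 1/(−1.89) = -0.529.
ε = (dQ/dP)(P/Q) = (-0.529)(36.10/10).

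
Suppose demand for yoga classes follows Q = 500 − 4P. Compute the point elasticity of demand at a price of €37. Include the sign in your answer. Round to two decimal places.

-0.42

At P = 37, Q = 352.
dQ/dP = −4.
ε = (dQ/dP)(P/Q) = (-4)(37/352).
|ε| < 1, so demand is inelastic at this price.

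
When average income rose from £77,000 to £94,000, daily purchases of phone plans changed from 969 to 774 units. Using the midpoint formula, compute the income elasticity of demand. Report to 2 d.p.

ΔQ = -195, ΔI = 17000. Midpoints: Ī = 85,500, Q̄ = 871.5.
ε_I = (ΔQ/ΔI)(Ī/Q̄) = (-195/17000)(85500/871.5).
ε_I < 0, so the good is inferior.

-1.13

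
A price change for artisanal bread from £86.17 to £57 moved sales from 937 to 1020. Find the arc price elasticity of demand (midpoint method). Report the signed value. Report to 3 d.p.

-0.208

ΔQ = 1020 − 937 = 83; ΔP = 57 − 86.17 = -29.17.
Midpoints: P̄ = 71.59, Q̄ = 978.5.
ε = (ΔQ/ΔP)(P̄/Q̄) = (83/-29.17)(71.59/978.5).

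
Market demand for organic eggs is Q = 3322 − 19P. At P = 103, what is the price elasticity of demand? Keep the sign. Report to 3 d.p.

At P = 103, Q = 1365.
dQ/dP = −19.
ε = (dQ/dP)(P/Q) = (-19)(103/1365).

-1.434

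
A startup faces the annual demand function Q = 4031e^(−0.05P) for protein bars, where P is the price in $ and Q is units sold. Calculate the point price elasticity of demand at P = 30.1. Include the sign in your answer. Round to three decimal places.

-1.505

At P = 30.1, Q = 894.952.
dQ/dP = −0.05·4031e^(−0.05P) = −0.05Q = -44.748.
ε = (dQ/dP)(P/Q) = (-44.748)(30.1/894.952).
|ε| > 1, so demand is elastic at this price.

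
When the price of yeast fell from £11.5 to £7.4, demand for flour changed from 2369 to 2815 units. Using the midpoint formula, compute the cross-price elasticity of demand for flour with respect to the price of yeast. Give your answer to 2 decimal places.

-0.40

ΔQ_x = 2815 − 2369 = 446; ΔP_y = 7.4 − 11.5 = -4.1.
Midpoints: P̄_y = 9.45, Q̄_x = 2592.0.
ε_xy = (ΔQ_x/ΔP_y)(P̄_y/Q̄_x) = (446/-4.1)(9.45/2592.0).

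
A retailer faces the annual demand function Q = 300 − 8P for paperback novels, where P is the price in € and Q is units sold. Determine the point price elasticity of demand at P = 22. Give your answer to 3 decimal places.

At P = 22, Q = 124.
dQ/dP = −8.
ε = (dQ/dP)(P/Q) = (-8)(22/124).
|ε| > 1, so demand is elastic at this price.

-1.419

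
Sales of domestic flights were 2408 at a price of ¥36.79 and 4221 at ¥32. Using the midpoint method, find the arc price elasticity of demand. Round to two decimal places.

ΔQ = 4221 − 2408 = 1813; ΔP = 32 − 36.79 = -4.79.
Midpoints: P̄ = 34.39, Q̄ = 3314.5.
ε = (ΔQ/ΔP)(P̄/Q̄) = (1813/-4.79)(34.39/3314.5).

-3.93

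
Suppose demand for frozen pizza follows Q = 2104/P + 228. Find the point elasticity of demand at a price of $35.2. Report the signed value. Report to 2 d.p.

-0.21

At P = 35.2, Q = 287.773.
dQ/dP = −2104/P² = -1.698.
ε = (dQ/dP)(P/Q) = (-1.698)(35.2/287.773).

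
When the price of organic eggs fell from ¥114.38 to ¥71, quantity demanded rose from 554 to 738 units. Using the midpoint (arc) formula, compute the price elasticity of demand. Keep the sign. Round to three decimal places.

ΔQ = 738 − 554 = 184; ΔP = 71 − 114.38 = -43.38.
Midpoints: P̄ = 92.69, Q̄ = 646.0.
ε = (ΔQ/ΔP)(P̄/Q̄) = (184/-43.38)(92.69/646.0).

-0.609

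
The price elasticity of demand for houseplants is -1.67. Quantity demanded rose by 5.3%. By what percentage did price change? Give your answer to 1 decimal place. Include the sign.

-3.2%

%ΔP ≈ %ΔQ / ε = (5.3%)/(-1.67) = -3.17%.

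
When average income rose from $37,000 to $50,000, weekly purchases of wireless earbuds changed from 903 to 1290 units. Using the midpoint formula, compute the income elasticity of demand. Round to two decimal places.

1.18

ΔQ = 387, ΔI = 13000. Midpoints: Ī = 43,500, Q̄ = 1096.5.
ε_I = (ΔQ/ΔI)(Ī/Q̄) = (387/13000)(43500/1096.5).
ε_I > 0, so the good is normal.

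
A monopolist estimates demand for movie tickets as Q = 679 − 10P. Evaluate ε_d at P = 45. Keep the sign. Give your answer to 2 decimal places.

At P = 45, Q = 229.
dQ/dP = −10.
ε = (dQ/dP)(P/Q) = (-10)(45/229).

-1.97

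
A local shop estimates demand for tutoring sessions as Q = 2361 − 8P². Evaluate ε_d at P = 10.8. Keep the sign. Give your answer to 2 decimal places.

-1.31

At P = 10.8, Q = 1427.880.
dQ/dP = −16P = -172.800.
ε = (dQ/dP)(P/Q) = (-172.800)(10.8/1427.880).
|ε| > 1, so demand is elastic at this price.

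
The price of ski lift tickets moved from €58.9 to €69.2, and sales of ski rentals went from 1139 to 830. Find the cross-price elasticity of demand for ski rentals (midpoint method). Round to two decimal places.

ΔQ_x = 830 − 1139 = -309; ΔP_y = 69.2 − 58.9 = 10.3.
Midpoints: P̄_y = 64.05, Q̄_x = 984.5.
ε_xy = (ΔQ_x/ΔP_y)(P̄_y/Q̄_x) = (-309/10.3)(64.05/984.5).

-1.95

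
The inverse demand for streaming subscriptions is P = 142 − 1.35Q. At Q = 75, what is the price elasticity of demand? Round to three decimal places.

-0.402

At Q = 75, P = 142 − 1.35(75) = 40.75.
dP/dQ = −1.35, so dQ/dP = 1/(−1.35) = -0.741.
ε = (dQ/dP)(P/Q) = (-0.741)(40.75/75).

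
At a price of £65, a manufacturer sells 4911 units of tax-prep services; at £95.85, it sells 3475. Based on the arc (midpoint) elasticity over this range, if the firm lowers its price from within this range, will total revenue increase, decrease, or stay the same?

Arc ε = (-1436/30.85)(80.42/4193.0) ≈ -0.893.
|ε| = 0.89 < 1, so demand is inelastic. A price cut therefore reduces total revenue.

decrease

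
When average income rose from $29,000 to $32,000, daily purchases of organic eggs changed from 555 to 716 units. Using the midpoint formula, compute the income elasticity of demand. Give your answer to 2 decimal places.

2.58

ΔQ = 161, ΔI = 3000. Midpoints: Ī = 30,500, Q̄ = 635.5.
ε_I = (ΔQ/ΔI)(Ī/Q̄) = (161/3000)(30500/635.5).
ε_I > 0, so the good is normal.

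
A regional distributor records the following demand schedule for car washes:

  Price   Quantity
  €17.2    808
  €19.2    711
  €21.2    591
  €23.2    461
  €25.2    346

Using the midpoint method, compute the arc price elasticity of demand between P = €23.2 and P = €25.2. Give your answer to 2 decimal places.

-3.45

At P = 23.2, Q = 461; at P = 25.2, Q = 346.
ΔQ = -115, ΔP = 2.0. Midpoints: P̄ = 24.20, Q̄ = 403.5.
ε = (ΔQ/ΔP)(P̄/Q̄) = (-115/2.0)(24.20/403.5).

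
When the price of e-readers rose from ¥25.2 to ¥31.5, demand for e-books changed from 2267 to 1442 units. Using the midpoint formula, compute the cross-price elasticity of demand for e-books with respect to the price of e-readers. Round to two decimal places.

ΔQ_x = 1442 − 2267 = -825; ΔP_y = 31.5 − 25.2 = 6.3.
Midpoints: P̄_y = 28.35, Q̄_x = 1854.5.
ε_xy = (ΔQ_x/ΔP_y)(P̄_y/Q̄_x) = (-825/6.3)(28.35/1854.5).

-2.00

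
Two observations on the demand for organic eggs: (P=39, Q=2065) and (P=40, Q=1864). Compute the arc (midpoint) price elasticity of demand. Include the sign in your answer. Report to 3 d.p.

ΔQ = 1864 − 2065 = -201; ΔP = 40 − 39 = 1.
Midpoints: P̄ = 39.50, Q̄ = 1964.5.
ε = (ΔQ/ΔP)(P̄/Q̄) = (-201/1)(39.50/1964.5).

-4.041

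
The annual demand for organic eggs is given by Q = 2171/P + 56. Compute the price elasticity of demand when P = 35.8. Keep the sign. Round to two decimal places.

-0.52

At P = 35.8, Q = 116.642.
dQ/dP = −2171/P² = -1.694.
ε = (dQ/dP)(P/Q) = (-1.694)(35.8/116.642).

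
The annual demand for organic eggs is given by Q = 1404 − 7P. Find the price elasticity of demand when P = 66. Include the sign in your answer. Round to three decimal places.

-0.490

At P = 66, Q = 942.
dQ/dP = −7.
ε = (dQ/dP)(P/Q) = (-7)(66/942).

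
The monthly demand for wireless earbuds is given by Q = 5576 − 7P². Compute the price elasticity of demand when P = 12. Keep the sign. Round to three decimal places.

-0.441

At P = 12, Q = 4568.
dQ/dP = −14P = -168.
ε = (dQ/dP)(P/Q) = (-168)(12/4568).
|ε| < 1, so demand is inelastic at this price.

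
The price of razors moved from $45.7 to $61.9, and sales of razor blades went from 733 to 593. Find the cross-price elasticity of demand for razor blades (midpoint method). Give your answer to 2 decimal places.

-0.70

ΔQ_x = 593 − 733 = -140; ΔP_y = 61.9 − 45.7 = 16.2.
Midpoints: P̄_y = 53.80, Q̄_x = 663.0.
ε_xy = (ΔQ_x/ΔP_y)(P̄_y/Q̄_x) = (-140/16.2)(53.80/663.0).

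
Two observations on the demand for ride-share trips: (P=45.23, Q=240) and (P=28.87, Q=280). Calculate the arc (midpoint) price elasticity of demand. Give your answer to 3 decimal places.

-0.348

ΔQ = 280 − 240 = 40; ΔP = 28.87 − 45.23 = -16.36.
Midpoints: P̄ = 37.05, Q̄ = 260.0.
ε = (ΔQ/ΔP)(P̄/Q̄) = (40/-16.36)(37.05/260.0).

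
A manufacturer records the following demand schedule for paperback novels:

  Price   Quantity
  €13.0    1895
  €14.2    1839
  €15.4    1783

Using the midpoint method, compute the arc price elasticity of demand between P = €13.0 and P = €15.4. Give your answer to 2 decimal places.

At P = 13.0, Q = 1895; at P = 15.4, Q = 1783.
ΔQ = -112, ΔP = 2.4. Midpoints: P̄ = 14.20, Q̄ = 1839.0.
ε = (ΔQ/ΔP)(P̄/Q̄) = (-112/2.4)(14.20/1839.0).

-0.36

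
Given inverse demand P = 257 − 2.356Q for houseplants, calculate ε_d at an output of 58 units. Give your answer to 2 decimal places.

At Q = 58, P = 257 − 2.356(58) = 120.35.
dP/dQ = −2.356, so dQ/dP = 1/(−2.356) = -0.424.
ε = (dQ/dP)(P/Q) = (-0.424)(120.35/58).

-0.88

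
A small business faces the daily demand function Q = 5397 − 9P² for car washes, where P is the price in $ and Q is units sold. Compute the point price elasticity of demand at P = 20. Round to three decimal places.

-4.007

At P = 20, Q = 1797.
dQ/dP = −18P = -360.
ε = (dQ/dP)(P/Q) = (-360)(20/1797).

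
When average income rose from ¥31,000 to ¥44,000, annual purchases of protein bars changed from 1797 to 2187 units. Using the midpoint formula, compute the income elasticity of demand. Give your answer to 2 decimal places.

ΔQ = 390, ΔI = 13000. Midpoints: Ī = 37,500, Q̄ = 1992.0.
ε_I = (ΔQ/ΔI)(Ī/Q̄) = (390/13000)(37500/1992.0).
ε_I > 0, so the good is normal.

0.56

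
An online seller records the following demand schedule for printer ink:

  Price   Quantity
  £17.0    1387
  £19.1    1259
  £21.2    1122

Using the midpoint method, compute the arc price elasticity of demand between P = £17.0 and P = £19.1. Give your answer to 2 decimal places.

At P = 17.0, Q = 1387; at P = 19.1, Q = 1259.
ΔQ = -128, ΔP = 2.1. Midpoints: P̄ = 18.05, Q̄ = 1323.0.
ε = (ΔQ/ΔP)(P̄/Q̄) = (-128/2.1)(18.05/1323.0).

-0.83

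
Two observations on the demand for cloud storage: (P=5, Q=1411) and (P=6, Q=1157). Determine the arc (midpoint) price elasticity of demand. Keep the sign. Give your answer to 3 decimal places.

ΔQ = 1157 − 1411 = -254; ΔP = 6 − 5 = 1.
Midpoints: P̄ = 5.50, Q̄ = 1284.0.
ε = (ΔQ/ΔP)(P̄/Q̄) = (-254/1)(5.50/1284.0).

-1.088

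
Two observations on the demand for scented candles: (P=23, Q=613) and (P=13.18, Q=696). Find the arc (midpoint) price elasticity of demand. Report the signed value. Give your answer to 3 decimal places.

-0.234

ΔQ = 696 − 613 = 83; ΔP = 13.18 − 23 = -9.82.
Midpoints: P̄ = 18.09, Q̄ = 654.5.
ε = (ΔQ/ΔP)(P̄/Q̄) = (83/-9.82)(18.09/654.5).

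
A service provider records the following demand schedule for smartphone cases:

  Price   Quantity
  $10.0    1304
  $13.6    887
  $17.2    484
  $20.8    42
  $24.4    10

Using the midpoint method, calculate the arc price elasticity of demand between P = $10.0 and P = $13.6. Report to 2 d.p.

-1.25

At P = 10.0, Q = 1304; at P = 13.6, Q = 887.
ΔQ = -417, ΔP = 3.6. Midpoints: P̄ = 11.80, Q̄ = 1095.5.
ε = (ΔQ/ΔP)(P̄/Q̄) = (-417/3.6)(11.80/1095.5).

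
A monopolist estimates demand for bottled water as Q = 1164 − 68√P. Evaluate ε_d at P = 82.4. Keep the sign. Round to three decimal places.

At P = 82.4, Q = 546.734.
dQ/dP = −68/(2√P) = -3.746.
ε = (dQ/dP)(P/Q) = (-3.746)(82.4/546.734).
|ε| < 1, so demand is inelastic at this price.

-0.565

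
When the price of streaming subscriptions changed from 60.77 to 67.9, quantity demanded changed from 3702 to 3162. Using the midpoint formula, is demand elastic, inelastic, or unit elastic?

Arc ε ≈ -1.420.
|ε| = 1.42 > 1.

elastic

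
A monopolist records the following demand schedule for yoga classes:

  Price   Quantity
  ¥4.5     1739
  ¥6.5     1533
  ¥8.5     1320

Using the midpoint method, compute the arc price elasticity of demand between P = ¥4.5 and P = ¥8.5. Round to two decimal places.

-0.45

At P = 4.5, Q = 1739; at P = 8.5, Q = 1320.
ΔQ = -419, ΔP = 4.0. Midpoints: P̄ = 6.50, Q̄ = 1529.5.
ε = (ΔQ/ΔP)(P̄/Q̄) = (-419/4.0)(6.50/1529.5).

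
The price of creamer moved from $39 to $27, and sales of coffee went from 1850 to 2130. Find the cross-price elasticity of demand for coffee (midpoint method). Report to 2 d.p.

ΔQ_x = 2130 − 1850 = 280; ΔP_y = 27 − 39 = -12.
Midpoints: P̄_y = 33.00, Q̄_x = 1990.0.
ε_xy = (ΔQ_x/ΔP_y)(P̄_y/Q̄_x) = (280/-12)(33.00/1990.0).

-0.39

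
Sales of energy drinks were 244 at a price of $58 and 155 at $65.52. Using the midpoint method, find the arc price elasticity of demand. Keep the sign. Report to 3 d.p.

ΔQ = 155 − 244 = -89; ΔP = 65.52 − 58 = 7.52.
Midpoints: P̄ = 61.76, Q̄ = 199.5.
ε = (ΔQ/ΔP)(P̄/Q̄) = (-89/7.52)(61.76/199.5).

-3.664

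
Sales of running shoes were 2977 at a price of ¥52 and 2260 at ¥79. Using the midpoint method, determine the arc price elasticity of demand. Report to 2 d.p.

-0.66

ΔQ = 2260 − 2977 = -717; ΔP = 79 − 52 = 27.
Midpoints: P̄ = 65.50, Q̄ = 2618.5.
ε = (ΔQ/ΔP)(P̄/Q̄) = (-717/27)(65.50/2618.5).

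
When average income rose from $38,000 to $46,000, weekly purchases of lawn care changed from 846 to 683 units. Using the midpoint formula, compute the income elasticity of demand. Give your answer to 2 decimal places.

-1.12

ΔQ = -163, ΔI = 8000. Midpoints: Ī = 42,000, Q̄ = 764.5.
ε_I = (ΔQ/ΔI)(Ī/Q̄) = (-163/8000)(42000/764.5).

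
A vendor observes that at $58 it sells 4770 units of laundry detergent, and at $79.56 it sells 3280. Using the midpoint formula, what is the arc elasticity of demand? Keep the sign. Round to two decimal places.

ΔQ = 3280 − 4770 = -1490; ΔP = 79.56 − 58 = 21.56.
Midpoints: P̄ = 68.78, Q̄ = 4025.0.
ε = (ΔQ/ΔP)(P̄/Q̄) = (-1490/21.56)(68.78/4025.0).

-1.18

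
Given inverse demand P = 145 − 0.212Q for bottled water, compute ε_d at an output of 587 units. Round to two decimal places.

-0.17

At Q = 587, P = 145 − 0.212(587) = 20.56.
dP/dQ = −0.212, so dQ/dP = 1/(−0.212) = -4.717.
ε = (dQ/dP)(P/Q) = (-4.717)(20.56/587).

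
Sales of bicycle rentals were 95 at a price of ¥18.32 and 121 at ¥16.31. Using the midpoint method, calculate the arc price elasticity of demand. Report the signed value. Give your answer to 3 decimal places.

-2.074

ΔQ = 121 − 95 = 26; ΔP = 16.31 − 18.32 = -2.01.
Midpoints: P̄ = 17.31, Q̄ = 108.0.
ε = (ΔQ/ΔP)(P̄/Q̄) = (26/-2.01)(17.31/108.0).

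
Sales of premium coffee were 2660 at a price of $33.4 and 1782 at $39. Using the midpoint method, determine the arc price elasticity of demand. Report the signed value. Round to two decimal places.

ΔQ = 1782 − 2660 = -878; ΔP = 39 − 33.4 = 5.6.
Midpoints: P̄ = 36.20, Q̄ = 2221.0.
ε = (ΔQ/ΔP)(P̄/Q̄) = (-878/5.6)(36.20/2221.0).

-2.56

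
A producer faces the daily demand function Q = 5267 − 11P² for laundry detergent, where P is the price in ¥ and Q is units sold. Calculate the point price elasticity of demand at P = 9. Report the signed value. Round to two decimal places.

-0.41

At P = 9, Q = 4376.
dQ/dP = −22P = -198.
ε = (dQ/dP)(P/Q) = (-198)(9/4376).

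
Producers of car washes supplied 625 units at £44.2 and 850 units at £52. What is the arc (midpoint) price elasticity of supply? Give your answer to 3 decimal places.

ΔQ = 850 − 625 = 225; ΔP = 52 − 44.2 = 7.8.
Midpoints: P̄ = 48.10, Q̄ = 737.5.
ε_s = (ΔQ/ΔP)(P̄/Q̄) = (225/7.8)(48.10/737.5).

1.881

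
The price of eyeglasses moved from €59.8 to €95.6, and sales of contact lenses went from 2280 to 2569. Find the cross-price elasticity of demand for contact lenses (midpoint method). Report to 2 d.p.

ΔQ_x = 2569 − 2280 = 289; ΔP_y = 95.6 − 59.8 = 35.8.
Midpoints: P̄_y = 77.70, Q̄_x = 2424.5.
ε_xy = (ΔQ_x/ΔP_y)(P̄_y/Q̄_x) = (289/35.8)(77.70/2424.5).

0.26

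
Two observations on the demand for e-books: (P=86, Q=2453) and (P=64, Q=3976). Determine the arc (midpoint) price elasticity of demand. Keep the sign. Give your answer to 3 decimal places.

-1.615

ΔQ = 3976 − 2453 = 1523; ΔP = 64 − 86 = -22.
Midpoints: P̄ = 75.00, Q̄ = 3214.5.
ε = (ΔQ/ΔP)(P̄/Q̄) = (1523/-22)(75.00/3214.5).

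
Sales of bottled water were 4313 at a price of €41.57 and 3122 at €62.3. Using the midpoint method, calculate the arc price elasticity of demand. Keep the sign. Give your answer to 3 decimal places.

ΔQ = 3122 − 4313 = -1191; ΔP = 62.3 − 41.57 = 20.73.
Midpoints: P̄ = 51.94, Q̄ = 3717.5.
ε = (ΔQ/ΔP)(P̄/Q̄) = (-1191/20.73)(51.94/3717.5).

-0.803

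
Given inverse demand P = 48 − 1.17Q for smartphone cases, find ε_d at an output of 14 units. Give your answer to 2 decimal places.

At Q = 14, P = 48 − 1.17(14) = 31.62.
dP/dQ = −1.17, so dQ/dP = 1/(−1.17) = -0.855.
ε = (dQ/dP)(P/Q) = (-0.855)(31.62/14).

-1.93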